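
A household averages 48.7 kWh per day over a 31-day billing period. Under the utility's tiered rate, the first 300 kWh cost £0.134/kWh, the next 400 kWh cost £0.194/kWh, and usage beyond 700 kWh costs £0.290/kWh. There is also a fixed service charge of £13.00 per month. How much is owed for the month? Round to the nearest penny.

£365.61

Usage = 48.7 kWh/day × 31 days = 1509.7 kWh
First 300 kWh × £0.134 = £40.20
Next 400 kWh × £0.194 = £77.60
Remaining 809.7 kWh × £0.290 = £234.81
Energy charge = £352.61; + service £13.00 = £365.61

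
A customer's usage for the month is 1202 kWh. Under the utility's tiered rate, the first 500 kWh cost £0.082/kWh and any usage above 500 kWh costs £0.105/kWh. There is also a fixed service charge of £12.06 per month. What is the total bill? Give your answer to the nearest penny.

£126.77

First 500 kWh × £0.082 = £41.00
Remaining 702 kWh × £0.105 = £73.71
Energy charge = £114.71; + service £12.06 = £126.77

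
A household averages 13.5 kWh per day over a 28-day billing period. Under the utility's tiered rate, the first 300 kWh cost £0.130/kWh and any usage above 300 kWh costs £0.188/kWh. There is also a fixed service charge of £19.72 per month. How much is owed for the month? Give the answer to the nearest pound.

Usage = 13.5 kWh/day × 28 days = 378 kWh
First 300 kWh × £0.130 = £39.00
Remaining 78 kWh × £0.188 = £14.66
Energy charge = £53.66; + service £19.72 = £73.38 ≈ £73

£73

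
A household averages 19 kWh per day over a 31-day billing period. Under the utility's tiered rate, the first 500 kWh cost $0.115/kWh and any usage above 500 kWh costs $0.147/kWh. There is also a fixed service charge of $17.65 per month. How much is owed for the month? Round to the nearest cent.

$88.23

Usage = 19 kWh/day × 31 days = 589 kWh
First 500 kWh × $0.115 = $57.50
Remaining 89 kWh × $0.147 = $13.08
Energy charge = $70.58; + service $17.65 = $88.23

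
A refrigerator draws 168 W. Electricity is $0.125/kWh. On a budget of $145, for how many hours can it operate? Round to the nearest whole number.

Energy budget = $145 / $0.125 per kWh = 1,160 kWh = 1,160,000 Wh
Runtime = 1,160,000 Wh / 168 W = 6,905 h

6905 h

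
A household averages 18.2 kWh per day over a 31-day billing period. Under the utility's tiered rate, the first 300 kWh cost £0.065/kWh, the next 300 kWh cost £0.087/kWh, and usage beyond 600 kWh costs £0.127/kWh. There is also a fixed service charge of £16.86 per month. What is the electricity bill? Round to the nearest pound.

Usage = 18.2 kWh/day × 31 days = 564.2 kWh
First 300 kWh × £0.065 = £19.50
Next 264.2 kWh × £0.087 = £22.99
Remaining tier: 0 kWh (not reached)
Energy charge = £42.49; + service £16.86 = £59.35 ≈ £59

£59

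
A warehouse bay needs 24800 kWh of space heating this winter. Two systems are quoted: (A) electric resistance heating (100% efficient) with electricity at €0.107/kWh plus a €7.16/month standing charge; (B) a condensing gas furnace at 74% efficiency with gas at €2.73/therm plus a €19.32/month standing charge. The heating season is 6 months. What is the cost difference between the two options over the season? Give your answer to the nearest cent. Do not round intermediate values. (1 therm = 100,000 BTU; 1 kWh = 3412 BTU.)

Heat load = 24800 kWh × 3412 = 84,617,600 BTU
Gas: input = 84,617,600 / 0.74 = 114,348,108 BTU = 1,143 therm → 1,143 × €2.73 = €3,121.70; + 6 × €19.32 standing = €3,237.62
Electric: 84,617,600 BTU / 3412 = 24,800 kWh → × €0.107 = €2,653.60; + 6 × €7.16 standing = €2,696.56
Difference = |€3,237.62 − €2,696.56| = €541.06

€541.06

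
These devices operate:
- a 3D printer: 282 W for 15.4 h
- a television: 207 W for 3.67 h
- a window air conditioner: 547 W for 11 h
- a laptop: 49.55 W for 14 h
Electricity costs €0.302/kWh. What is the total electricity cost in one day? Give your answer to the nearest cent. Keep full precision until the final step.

3D printer: 282 W × 15.4 h = 4,343 Wh = 4.343 kWh
television: 207 W × 3.67 h = 760 Wh = 0.7597 kWh
window air conditioner: 547 W × 11 h = 6,017 Wh = 6.017 kWh
laptop: 49.55 W × 14 h = 694 Wh = 0.6937 kWh
Total energy = 4.343 + 0.7597 + 6.017 + 0.6937 = 11.81 kWh
Cost = 11.81 kWh × €0.302 = €3.57

€3.57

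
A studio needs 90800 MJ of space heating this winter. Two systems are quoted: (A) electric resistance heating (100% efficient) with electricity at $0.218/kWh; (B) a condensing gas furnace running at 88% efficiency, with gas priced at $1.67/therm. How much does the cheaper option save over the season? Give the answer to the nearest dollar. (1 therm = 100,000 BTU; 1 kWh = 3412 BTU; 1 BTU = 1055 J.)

Heat load = 90800 MJ = 90,800,000,000 J / 1055 = 86,066,351 BTU
Gas: input = 86,066,351 / 0.88 = 97,802,671 BTU = 978 therm → 978 × $1.67 = $1,633.30
Electric: 86,066,351 BTU / 3412 = 25,220 kWh → × $0.218 = $5,498.96
Difference = |$1,633.30 − $5,498.96| = $3,865.66 ≈ $3866

$3866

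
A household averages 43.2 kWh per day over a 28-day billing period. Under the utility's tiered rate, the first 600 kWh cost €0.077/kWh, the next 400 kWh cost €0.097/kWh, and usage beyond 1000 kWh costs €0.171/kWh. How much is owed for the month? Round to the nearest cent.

€120.84

Usage = 43.2 kWh/day × 28 days = 1209.6 kWh
First 600 kWh × €0.077 = €46.20
Next 400 kWh × €0.097 = €38.80
Remaining 209.6 kWh × €0.171 = €35.84
Total = €120.84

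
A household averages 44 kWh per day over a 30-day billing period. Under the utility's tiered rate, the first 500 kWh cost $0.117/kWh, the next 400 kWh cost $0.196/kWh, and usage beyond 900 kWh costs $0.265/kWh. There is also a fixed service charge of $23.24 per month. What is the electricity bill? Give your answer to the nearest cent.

$271.44

Usage = 44 kWh/day × 30 days = 1320 kWh
First 500 kWh × $0.117 = $58.50
Next 400 kWh × $0.196 = $78.40
Remaining 420 kWh × $0.265 = $111.30
Energy charge = $248.20; + service $23.24 = $271.44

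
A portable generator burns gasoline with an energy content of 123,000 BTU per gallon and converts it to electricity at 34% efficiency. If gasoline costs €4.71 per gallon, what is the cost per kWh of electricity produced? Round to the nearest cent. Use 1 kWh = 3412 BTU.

Electrical output per gallon = 123,000 BTU × 0.34 / 3412 BTU/kWh = 12.26 kWh
Cost per kWh = €4.71 / 12.26 kWh = €0.384

€0.38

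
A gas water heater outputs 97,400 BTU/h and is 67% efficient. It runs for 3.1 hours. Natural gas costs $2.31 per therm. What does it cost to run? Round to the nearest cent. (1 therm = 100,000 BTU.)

Heat delivered = 97,400 BTU/h × 3.1 h = 301,940 BTU
Gas input = 301,940 / 0.67 = 450,657 BTU
= 450,657 / 100,000 = 4.507 therm
Cost = 4.507 × $2.31/therm = $10.41

$10.41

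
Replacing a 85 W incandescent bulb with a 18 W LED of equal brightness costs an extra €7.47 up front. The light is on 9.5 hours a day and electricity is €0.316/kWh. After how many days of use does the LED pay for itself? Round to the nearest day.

37 days

Power saved = 85 − 18 = 67 W
Daily energy saved = 67 W × 9.5 h = 636.5 Wh = 0.6365 kWh
Daily savings = 0.6365 × €0.316 = €0.2011
Payback = €7.47 / €0.2011 per day = 37.14 days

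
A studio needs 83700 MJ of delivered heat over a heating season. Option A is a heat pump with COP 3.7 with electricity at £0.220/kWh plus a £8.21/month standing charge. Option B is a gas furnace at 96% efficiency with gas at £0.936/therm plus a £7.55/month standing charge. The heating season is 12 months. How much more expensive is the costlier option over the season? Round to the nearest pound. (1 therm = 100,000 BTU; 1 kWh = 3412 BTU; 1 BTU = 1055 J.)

Heat load = 83700 MJ = 83,700,000,000 J / 1055 = 79,336,493 BTU
Gas: input = 79,336,493 / 0.96 = 82,642,180 BTU = 826.4 therm → 826.4 × £0.936 = £773.53; + 12 × £7.55 standing = £864.13
Heat pump: 79,336,493 BTU / 3412 = 23,250 kWh heat; / 3.7 = 6,284 kWh in → × £0.220 = £1,382.56; + 12 × £8.21 standing = £1,481.08
Difference = |£864.13 − £1,481.08| = £616.95 ≈ £617

£617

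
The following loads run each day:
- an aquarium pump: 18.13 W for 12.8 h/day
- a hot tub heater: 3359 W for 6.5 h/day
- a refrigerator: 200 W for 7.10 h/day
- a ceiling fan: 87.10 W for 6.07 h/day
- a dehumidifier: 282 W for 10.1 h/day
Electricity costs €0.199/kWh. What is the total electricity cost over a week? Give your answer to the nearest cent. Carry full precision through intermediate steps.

aquarium pump: 18.13 W × 12.8 h × 7 d = 1,624 Wh = 1.624 kWh
hot tub heater: 3359 W × 6.5 h × 7 d = 152,834 Wh = 152.8 kWh
refrigerator: 200 W × 7.10 h × 7 d = 9,940 Wh = 9.94 kWh
ceiling fan: 87.10 W × 6.07 h × 7 d = 3,701 Wh = 3.701 kWh
dehumidifier: 282 W × 10.1 h × 7 d = 19,937 Wh = 19.94 kWh
Total energy = 1.624 + 152.8 + 9.94 + 3.701 + 19.94 = 188 kWh
Cost = 188 kWh × €0.199 = €37.42

€37.42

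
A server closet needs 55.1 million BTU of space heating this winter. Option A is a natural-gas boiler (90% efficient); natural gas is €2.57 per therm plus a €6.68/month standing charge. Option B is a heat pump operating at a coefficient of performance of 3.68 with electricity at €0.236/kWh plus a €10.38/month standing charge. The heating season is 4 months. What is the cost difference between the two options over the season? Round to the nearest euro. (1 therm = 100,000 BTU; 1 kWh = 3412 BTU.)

Heat load = 55.1 × 10⁶ BTU = 55,100,000 BTU
Gas: input = 55,100,000 / 0.90 = 61,222,222 BTU = 612.2 therm → 612.2 × €2.57 = €1,573.41; + 4 × €6.68 standing = €1,600.13
Heat pump: 55,100,000 BTU / 3412 = 16,150 kWh heat; / 3.68 = 4,388 kWh in → × €0.236 = €1,035.64; + 4 × €10.38 standing = €1,077.16
Difference = |€1,600.13 − €1,077.16| = €522.98 ≈ €523

€523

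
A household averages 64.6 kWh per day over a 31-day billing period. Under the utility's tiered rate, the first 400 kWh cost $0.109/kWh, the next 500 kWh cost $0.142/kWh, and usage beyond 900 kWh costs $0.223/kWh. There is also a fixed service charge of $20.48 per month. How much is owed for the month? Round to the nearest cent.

Usage = 64.6 kWh/day × 31 days = 2002.6 kWh
First 400 kWh × $0.109 = $43.60
Next 500 kWh × $0.142 = $71.00
Remaining 1102.6 kWh × $0.223 = $245.88
Energy charge = $360.48; + service $20.48 = $380.96

$380.96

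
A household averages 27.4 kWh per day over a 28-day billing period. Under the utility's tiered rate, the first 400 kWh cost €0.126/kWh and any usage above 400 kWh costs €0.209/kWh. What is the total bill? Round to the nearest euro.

€127

Usage = 27.4 kWh/day × 28 days = 767.2 kWh
First 400 kWh × €0.126 = €50.40
Remaining 367.2 kWh × €0.209 = €76.74
Total = €127.14 ≈ €127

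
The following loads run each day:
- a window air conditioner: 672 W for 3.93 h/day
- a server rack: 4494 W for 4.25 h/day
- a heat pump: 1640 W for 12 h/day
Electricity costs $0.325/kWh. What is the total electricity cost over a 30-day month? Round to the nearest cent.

$403.85

window air conditioner: 672 W × 3.93 h × 30 d = 79,229 Wh = 79.23 kWh
server rack: 4494 W × 4.25 h × 30 d = 572,985 Wh = 573 kWh
heat pump: 1640 W × 12 h × 30 d = 590,400 Wh = 590.4 kWh
Total energy = 79.23 + 573 + 590.4 = 1,243 kWh
Cost = 1,243 kWh × $0.325 = $403.85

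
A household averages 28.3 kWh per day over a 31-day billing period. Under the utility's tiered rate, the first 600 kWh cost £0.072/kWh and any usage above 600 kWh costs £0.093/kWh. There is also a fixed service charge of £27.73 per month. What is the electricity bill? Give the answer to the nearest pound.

£97

Usage = 28.3 kWh/day × 31 days = 877.3 kWh
First 600 kWh × £0.072 = £43.20
Remaining 277.3 kWh × £0.093 = £25.79
Energy charge = £68.99; + service £27.73 = £96.72 ≈ £97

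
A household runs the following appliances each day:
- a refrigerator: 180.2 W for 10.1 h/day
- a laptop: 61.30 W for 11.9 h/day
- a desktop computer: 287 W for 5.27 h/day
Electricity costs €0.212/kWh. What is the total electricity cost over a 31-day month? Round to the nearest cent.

refrigerator: 180.2 W × 10.1 h × 31 d = 56,421 Wh = 56.42 kWh
laptop: 61.30 W × 11.9 h × 31 d = 22,614 Wh = 22.61 kWh
desktop computer: 287 W × 5.27 h × 31 d = 46,887 Wh = 46.89 kWh
Total energy = 56.42 + 22.61 + 46.89 = 125.9 kWh
Cost = 125.9 kWh × €0.212 = €26.70

€26.70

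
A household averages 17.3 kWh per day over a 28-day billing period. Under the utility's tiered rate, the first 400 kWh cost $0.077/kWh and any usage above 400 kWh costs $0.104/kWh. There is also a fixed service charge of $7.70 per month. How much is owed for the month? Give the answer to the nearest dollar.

Usage = 17.3 kWh/day × 28 days = 484.4 kWh
First 400 kWh × $0.077 = $30.80
Remaining 84.4 kWh × $0.104 = $8.78
Energy charge = $39.58; + service $7.70 = $47.28 ≈ $47

$47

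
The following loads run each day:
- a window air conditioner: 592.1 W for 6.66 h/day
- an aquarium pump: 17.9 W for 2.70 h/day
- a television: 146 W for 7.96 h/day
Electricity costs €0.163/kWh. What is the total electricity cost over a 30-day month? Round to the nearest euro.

window air conditioner: 592.1 W × 6.66 h × 30 d = 118,302 Wh = 118.3 kWh
aquarium pump: 17.9 W × 2.70 h × 30 d = 1,450 Wh = 1.45 kWh
television: 146 W × 7.96 h × 30 d = 34,865 Wh = 34.86 kWh
Total energy = 118.3 + 1.45 + 34.86 = 154.6 kWh
Cost = 154.6 kWh × €0.163 = €25.20 ≈ €25

€25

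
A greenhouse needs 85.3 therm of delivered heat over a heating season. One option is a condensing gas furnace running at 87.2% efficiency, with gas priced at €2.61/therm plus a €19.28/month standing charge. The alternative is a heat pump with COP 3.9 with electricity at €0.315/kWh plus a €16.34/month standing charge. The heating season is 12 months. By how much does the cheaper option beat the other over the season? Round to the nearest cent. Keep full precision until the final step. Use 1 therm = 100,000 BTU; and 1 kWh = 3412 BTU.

Heat load = 85.3 therm × 100,000 = 8,530,000 BTU
Gas: input = 8,530,000 / 0.872 = 9,782,110 BTU = 97.82 therm → 97.82 × €2.61 = €255.31; + 12 × €19.28 standing = €486.67
Heat pump: 8,530,000 BTU / 3412 = 2,500 kWh heat; / 3.9 = 641 kWh in → × €0.315 = €201.92; + 12 × €16.34 standing = €398.00
Difference = |€486.67 − €398.00| = €88.67

€88.67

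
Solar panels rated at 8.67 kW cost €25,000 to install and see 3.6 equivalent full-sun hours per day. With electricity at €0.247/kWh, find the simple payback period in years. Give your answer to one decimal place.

8.9 years

Daily generation = 8.67 kW × 3.6 h = 31.21 kWh
Annual generation = 31.21 × 365 = 11392 kWh
Annual savings = 11392 × €0.247 = €2,813.92
Payback = €25,000 / €2,813.92 = 8.88 years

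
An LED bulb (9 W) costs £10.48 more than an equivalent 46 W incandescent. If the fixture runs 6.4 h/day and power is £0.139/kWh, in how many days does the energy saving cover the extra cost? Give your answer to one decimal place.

318.4 days

Power saved = 46 − 9 = 37 W
Daily energy saved = 37 W × 6.4 h = 236.8 Wh = 0.2368 kWh
Daily savings = 0.2368 × £0.139 = £0.0329
Payback = £10.48 / £0.0329 per day = 318.4 days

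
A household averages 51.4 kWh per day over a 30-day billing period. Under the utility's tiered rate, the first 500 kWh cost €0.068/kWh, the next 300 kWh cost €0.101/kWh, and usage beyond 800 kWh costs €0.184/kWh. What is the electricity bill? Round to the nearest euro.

€201

Usage = 51.4 kWh/day × 30 days = 1542 kWh
First 500 kWh × €0.068 = €34.00
Next 300 kWh × €0.101 = €30.30
Remaining 742 kWh × €0.184 = €136.53
Total = €200.83 ≈ €201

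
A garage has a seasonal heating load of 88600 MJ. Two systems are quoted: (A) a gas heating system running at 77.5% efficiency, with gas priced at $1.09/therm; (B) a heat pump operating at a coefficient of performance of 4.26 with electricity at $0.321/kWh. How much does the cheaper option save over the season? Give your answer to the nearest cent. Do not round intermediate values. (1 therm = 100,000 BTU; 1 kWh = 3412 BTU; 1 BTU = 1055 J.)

Heat load = 88600 MJ = 88,600,000,000 J / 1055 = 83,981,043 BTU
Gas: input = 83,981,043 / 0.775 = 108,362,636 BTU = 1,084 therm → 1,084 × $1.09 = $1,181.15
Heat pump: 83,981,043 BTU / 3412 = 24,610 kWh heat; / 4.26 = 5,778 kWh in → × $0.321 = $1,854.67
Difference = |$1,181.15 − $1,854.67| = $673.52

$673.52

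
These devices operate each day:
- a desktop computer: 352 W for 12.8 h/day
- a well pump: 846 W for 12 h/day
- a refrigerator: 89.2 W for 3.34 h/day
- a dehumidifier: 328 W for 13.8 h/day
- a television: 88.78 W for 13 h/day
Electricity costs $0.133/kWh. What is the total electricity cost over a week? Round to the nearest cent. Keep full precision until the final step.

desktop computer: 352 W × 12.8 h × 7 d = 31,539 Wh = 31.54 kWh
well pump: 846 W × 12 h × 7 d = 71,064 Wh = 71.06 kWh
refrigerator: 89.2 W × 3.34 h × 7 d = 2,085 Wh = 2.085 kWh
dehumidifier: 328 W × 13.8 h × 7 d = 31,685 Wh = 31.68 kWh
television: 88.78 W × 13 h × 7 d = 8,079 Wh = 8.079 kWh
Total energy = 31.54 + 71.06 + 2.085 + 31.68 + 8.079 = 144.5 kWh
Cost = 144.5 kWh × $0.133 = $19.21

$19.21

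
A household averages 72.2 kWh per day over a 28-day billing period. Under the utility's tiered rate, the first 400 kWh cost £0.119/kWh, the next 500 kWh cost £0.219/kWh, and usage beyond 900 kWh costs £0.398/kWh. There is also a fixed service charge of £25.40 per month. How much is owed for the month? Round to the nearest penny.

£628.90

Usage = 72.2 kWh/day × 28 days = 2021.6 kWh
First 400 kWh × £0.119 = £47.60
Next 500 kWh × £0.219 = £109.50
Remaining 1121.6 kWh × £0.398 = £446.40
Energy charge = £603.50; + service £25.40 = £628.90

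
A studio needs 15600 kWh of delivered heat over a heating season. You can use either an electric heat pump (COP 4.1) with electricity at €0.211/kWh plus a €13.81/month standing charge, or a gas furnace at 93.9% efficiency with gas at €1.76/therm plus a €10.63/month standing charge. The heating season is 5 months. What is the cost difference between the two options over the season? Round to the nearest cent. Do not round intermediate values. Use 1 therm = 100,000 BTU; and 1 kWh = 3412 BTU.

€178.93

Heat load = 15600 kWh × 3412 = 53,227,200 BTU
Gas: input = 53,227,200 / 0.939 = 56,684,984 BTU = 566.8 therm → 566.8 × €1.76 = €997.66; + 5 × €10.63 standing = €1,050.81
Heat pump: 53,227,200 BTU / 3412 = 15,600 kWh heat; / 4.1 = 3,805 kWh in → × €0.211 = €802.83; + 5 × €13.81 standing = €871.88
Difference = |€1,050.81 − €871.88| = €178.93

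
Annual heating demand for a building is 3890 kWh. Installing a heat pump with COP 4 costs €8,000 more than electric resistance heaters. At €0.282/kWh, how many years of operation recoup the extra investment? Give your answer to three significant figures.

Resistance: 3890 kWh × €0.282 = €1,096.98/yr
Heat pump: 3890 / 4 = 972.5 kWh in → × €0.282 = €274.24/yr
Annual savings = €822.73
Payback = €8,000 / €822.73 = 9.72 years

9.72 years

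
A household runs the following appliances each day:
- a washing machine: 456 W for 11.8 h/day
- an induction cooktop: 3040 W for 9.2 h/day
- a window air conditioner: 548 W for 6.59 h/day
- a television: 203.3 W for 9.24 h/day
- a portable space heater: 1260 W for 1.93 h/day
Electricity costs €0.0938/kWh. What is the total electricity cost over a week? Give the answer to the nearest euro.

washing machine: 456 W × 11.8 h × 7 d = 37,666 Wh = 37.67 kWh
induction cooktop: 3040 W × 9.2 h × 7 d = 195,776 Wh = 195.8 kWh
window air conditioner: 548 W × 6.59 h × 7 d = 25,279 Wh = 25.28 kWh
television: 203.3 W × 9.24 h × 7 d = 13,149 Wh = 13.15 kWh
portable space heater: 1260 W × 1.93 h × 7 d = 17,023 Wh = 17.02 kWh
Total energy = 37.67 + 195.8 + 25.28 + 13.15 + 17.02 = 288.9 kWh
Cost = 288.9 kWh × €0.0938 = €27.10 ≈ €27

€27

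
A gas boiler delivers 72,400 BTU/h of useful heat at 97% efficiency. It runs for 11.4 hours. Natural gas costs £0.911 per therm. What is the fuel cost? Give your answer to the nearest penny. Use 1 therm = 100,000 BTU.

£7.75

Heat delivered = 72,400 BTU/h × 11.4 h = 825,360 BTU
Gas input = 825,360 / 0.970 = 850,887 BTU
= 850,887 / 100,000 = 8.509 therm
Cost = 8.509 × £0.911/therm = £7.75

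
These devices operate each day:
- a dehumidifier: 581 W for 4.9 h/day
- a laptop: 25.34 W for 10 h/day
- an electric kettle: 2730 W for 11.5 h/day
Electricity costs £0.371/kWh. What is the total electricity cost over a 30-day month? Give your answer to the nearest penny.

£383.93

dehumidifier: 581 W × 4.9 h × 30 d = 85,407 Wh = 85.41 kWh
laptop: 25.34 W × 10 h × 30 d = 7,602 Wh = 7.602 kWh
electric kettle: 2730 W × 11.5 h × 30 d = 941,850 Wh = 941.9 kWh
Total energy = 85.41 + 7.602 + 941.9 = 1,035 kWh
Cost = 1,035 kWh × £0.371 = £383.93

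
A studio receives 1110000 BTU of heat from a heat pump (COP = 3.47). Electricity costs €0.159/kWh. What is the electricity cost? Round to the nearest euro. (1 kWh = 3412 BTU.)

€15

Heat delivered = 1,110,000 BTU / 3412 = 325.3 kWh
Electrical input = 325.3 kWh / 3.47 = 93.75 kWh
Cost = 93.75 × €0.159/kWh = €14.91 ≈ €15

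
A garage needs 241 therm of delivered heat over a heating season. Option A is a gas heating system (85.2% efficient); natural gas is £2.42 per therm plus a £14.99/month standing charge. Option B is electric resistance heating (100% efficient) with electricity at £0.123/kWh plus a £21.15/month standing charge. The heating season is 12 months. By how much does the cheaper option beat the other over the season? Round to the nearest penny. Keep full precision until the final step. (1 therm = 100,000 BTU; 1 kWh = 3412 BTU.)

£258.18

Heat load = 241 therm × 100,000 = 24,100,000 BTU
Gas: input = 24,100,000 / 0.852 = 28,286,385 BTU = 282.9 therm → 282.9 × £2.42 = £684.53; + 12 × £14.99 standing = £864.41
Electric: 24,100,000 BTU / 3412 = 7,063 kWh → × £0.123 = £868.79; + 12 × £21.15 standing = £1,122.59
Difference = |£864.41 − £1,122.59| = £258.18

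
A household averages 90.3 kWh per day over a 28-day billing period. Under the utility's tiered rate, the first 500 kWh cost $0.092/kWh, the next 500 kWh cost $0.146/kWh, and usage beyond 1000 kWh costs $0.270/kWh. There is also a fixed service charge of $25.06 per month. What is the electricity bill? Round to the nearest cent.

Usage = 90.3 kWh/day × 28 days = 2528.4 kWh
First 500 kWh × $0.092 = $46.00
Next 500 kWh × $0.146 = $73.00
Remaining 1528.4 kWh × $0.270 = $412.67
Energy charge = $531.67; + service $25.06 = $556.73

$556.73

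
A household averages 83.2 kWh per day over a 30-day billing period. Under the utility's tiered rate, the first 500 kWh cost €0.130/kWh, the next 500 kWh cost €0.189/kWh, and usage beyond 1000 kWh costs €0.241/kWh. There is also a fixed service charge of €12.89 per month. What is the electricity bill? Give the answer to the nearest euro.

Usage = 83.2 kWh/day × 30 days = 2496 kWh
First 500 kWh × €0.130 = €65.00
Next 500 kWh × €0.189 = €94.50
Remaining 1496 kWh × €0.241 = €360.54
Energy charge = €520.04; + service €12.89 = €532.93 ≈ €533

€533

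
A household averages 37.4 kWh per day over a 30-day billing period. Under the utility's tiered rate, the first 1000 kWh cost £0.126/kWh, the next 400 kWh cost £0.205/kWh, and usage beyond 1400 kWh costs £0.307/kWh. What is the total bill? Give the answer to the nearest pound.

£151

Usage = 37.4 kWh/day × 30 days = 1122 kWh
First 1000 kWh × £0.126 = £126.00
Next 122 kWh × £0.205 = £25.01
Remaining tier: 0 kWh (not reached)
Total = £151.01 ≈ £151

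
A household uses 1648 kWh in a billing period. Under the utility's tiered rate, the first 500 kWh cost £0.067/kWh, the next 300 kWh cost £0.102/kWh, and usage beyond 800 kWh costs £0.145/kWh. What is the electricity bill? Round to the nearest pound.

£187

First 500 kWh × £0.067 = £33.50
Next 300 kWh × £0.102 = £30.60
Remaining 848 kWh × £0.145 = £122.96
Total = £187.06 ≈ £187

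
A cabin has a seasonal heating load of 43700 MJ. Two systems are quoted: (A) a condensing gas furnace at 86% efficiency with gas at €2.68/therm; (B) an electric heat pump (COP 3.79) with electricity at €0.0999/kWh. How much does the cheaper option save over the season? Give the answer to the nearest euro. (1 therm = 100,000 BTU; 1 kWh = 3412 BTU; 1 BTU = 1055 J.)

Heat load = 43700 MJ = 43,700,000,000 J / 1055 = 41,421,801 BTU
Gas: input = 41,421,801 / 0.86 = 48,164,885 BTU = 481.6 therm → 481.6 × €2.68 = €1,290.82
Heat pump: 41,421,801 BTU / 3412 = 12,140 kWh heat; / 3.79 = 3,203 kWh in → × €0.0999 = €320.00
Difference = |€1,290.82 − €320.00| = €970.82 ≈ €971

€971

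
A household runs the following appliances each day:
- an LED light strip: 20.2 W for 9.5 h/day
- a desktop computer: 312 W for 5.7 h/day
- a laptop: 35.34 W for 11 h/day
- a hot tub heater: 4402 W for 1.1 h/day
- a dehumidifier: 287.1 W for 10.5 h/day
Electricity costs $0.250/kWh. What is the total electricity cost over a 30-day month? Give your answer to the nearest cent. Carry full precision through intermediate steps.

$76.62

LED light strip: 20.2 W × 9.5 h × 30 d = 5,757 Wh = 5.757 kWh
desktop computer: 312 W × 5.7 h × 30 d = 53,352 Wh = 53.35 kWh
laptop: 35.34 W × 11 h × 30 d = 11,662 Wh = 11.66 kWh
hot tub heater: 4402 W × 1.1 h × 30 d = 145,266 Wh = 145.3 kWh
dehumidifier: 287.1 W × 10.5 h × 30 d = 90,436 Wh = 90.44 kWh
Total energy = 5.757 + 53.35 + 11.66 + 145.3 + 90.44 = 306.5 kWh
Cost = 306.5 kWh × $0.250 = $76.62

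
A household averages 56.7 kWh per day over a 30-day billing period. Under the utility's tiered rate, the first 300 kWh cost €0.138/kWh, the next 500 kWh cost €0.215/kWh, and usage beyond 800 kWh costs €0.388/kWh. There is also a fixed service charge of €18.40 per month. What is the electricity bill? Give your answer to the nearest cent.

Usage = 56.7 kWh/day × 30 days = 1701 kWh
First 300 kWh × €0.138 = €41.40
Next 500 kWh × €0.215 = €107.50
Remaining 901 kWh × €0.388 = €349.59
Energy charge = €498.49; + service €18.40 = €516.89

€516.89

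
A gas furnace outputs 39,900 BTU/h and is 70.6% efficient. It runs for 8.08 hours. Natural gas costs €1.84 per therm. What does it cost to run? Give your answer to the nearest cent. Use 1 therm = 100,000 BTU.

€8.40

Heat delivered = 39,900 BTU/h × 8.08 h = 322,392 BTU
Gas input = 322,392 / 0.706 = 456,646 BTU
= 456,646 / 100,000 = 4.566 therm
Cost = 4.566 × €1.84/therm = €8.40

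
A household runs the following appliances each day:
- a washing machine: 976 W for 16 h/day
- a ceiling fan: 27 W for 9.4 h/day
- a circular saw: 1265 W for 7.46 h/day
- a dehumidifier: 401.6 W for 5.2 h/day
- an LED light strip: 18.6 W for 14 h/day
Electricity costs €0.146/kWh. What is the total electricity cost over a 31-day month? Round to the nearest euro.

washing machine: 976 W × 16 h × 31 d = 484,096 Wh = 484.1 kWh
ceiling fan: 27 W × 9.4 h × 31 d = 7,868 Wh = 7.868 kWh
circular saw: 1265 W × 7.46 h × 31 d = 292,544 Wh = 292.5 kWh
dehumidifier: 401.6 W × 5.2 h × 31 d = 64,738 Wh = 64.74 kWh
LED light strip: 18.6 W × 14 h × 31 d = 8,072 Wh = 8.072 kWh
Total energy = 484.1 + 7.868 + 292.5 + 64.74 + 8.072 = 857.3 kWh
Cost = 857.3 kWh × €0.146 = €125.17 ≈ €125

€125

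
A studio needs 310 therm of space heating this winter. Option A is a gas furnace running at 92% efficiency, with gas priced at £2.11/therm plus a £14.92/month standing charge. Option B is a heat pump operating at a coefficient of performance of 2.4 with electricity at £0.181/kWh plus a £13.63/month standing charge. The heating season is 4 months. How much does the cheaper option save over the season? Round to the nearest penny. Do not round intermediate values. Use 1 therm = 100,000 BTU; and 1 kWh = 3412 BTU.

Heat load = 310 therm × 100,000 = 31,000,000 BTU
Gas: input = 31,000,000 / 0.92 = 33,695,652 BTU = 337 therm → 337 × £2.11 = £710.98; + 4 × £14.92 standing = £770.66
Heat pump: 31,000,000 BTU / 3412 = 9,086 kWh heat; / 2.4 = 3,786 kWh in → × £0.181 = £685.20; + 4 × £13.63 standing = £739.72
Difference = |£770.66 − £739.72| = £30.93

£30.93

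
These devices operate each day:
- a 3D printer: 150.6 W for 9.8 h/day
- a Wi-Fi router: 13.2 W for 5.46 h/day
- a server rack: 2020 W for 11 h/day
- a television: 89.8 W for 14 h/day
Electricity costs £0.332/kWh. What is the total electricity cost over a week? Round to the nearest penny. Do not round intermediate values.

£58.16

3D printer: 150.6 W × 9.8 h × 7 d = 10,331 Wh = 10.33 kWh
Wi-Fi router: 13.2 W × 5.46 h × 7 d = 505 Wh = 0.5045 kWh
server rack: 2020 W × 11 h × 7 d = 155,540 Wh = 155.5 kWh
television: 89.8 W × 14 h × 7 d = 8,800 Wh = 8.8 kWh
Total energy = 10.33 + 0.5045 + 155.5 + 8.8 = 175.2 kWh
Cost = 175.2 kWh × £0.332 = £58.16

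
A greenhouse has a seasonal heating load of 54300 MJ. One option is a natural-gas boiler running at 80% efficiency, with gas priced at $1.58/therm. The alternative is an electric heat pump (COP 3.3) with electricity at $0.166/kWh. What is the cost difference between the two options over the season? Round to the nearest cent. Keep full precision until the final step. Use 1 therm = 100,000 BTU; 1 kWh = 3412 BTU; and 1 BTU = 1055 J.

$257.71

Heat load = 54300 MJ = 54,300,000,000 J / 1055 = 51,469,194 BTU
Gas: input = 51,469,194 / 0.80 = 64,336,493 BTU = 643.4 therm → 643.4 × $1.58 = $1,016.52
Heat pump: 51,469,194 BTU / 3412 = 15,080 kWh heat; / 3.3 = 4,571 kWh in → × $0.166 = $758.81
Difference = |$1,016.52 − $758.81| = $257.71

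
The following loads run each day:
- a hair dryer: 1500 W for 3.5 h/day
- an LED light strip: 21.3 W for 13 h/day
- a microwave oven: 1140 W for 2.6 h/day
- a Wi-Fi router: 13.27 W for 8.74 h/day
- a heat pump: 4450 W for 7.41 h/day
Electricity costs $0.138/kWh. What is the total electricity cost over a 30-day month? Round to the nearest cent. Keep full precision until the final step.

hair dryer: 1500 W × 3.5 h × 30 d = 157,500 Wh = 157.5 kWh
LED light strip: 21.3 W × 13 h × 30 d = 8,307 Wh = 8.307 kWh
microwave oven: 1140 W × 2.6 h × 30 d = 88,920 Wh = 88.92 kWh
Wi-Fi router: 13.27 W × 8.74 h × 30 d = 3,479 Wh = 3.479 kWh
heat pump: 4450 W × 7.41 h × 30 d = 989,235 Wh = 989.2 kWh
Total energy = 157.5 + 8.307 + 88.92 + 3.479 + 989.2 = 1,247 kWh
Cost = 1,247 kWh × $0.138 = $172.15

$172.15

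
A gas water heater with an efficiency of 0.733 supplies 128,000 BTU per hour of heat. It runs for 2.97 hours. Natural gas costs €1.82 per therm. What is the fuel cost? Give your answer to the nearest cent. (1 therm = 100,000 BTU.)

€9.44

Heat delivered = 128,000 BTU/h × 2.97 h = 380,160 BTU
Gas input = 380,160 / 0.733 = 518,636 BTU
= 518,636 / 100,000 = 5.186 therm
Cost = 5.186 × €1.82/therm = €9.44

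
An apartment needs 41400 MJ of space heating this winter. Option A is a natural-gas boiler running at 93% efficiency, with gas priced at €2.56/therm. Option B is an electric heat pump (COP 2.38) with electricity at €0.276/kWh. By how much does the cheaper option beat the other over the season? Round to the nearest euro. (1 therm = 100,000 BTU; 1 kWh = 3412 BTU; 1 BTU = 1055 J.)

Heat load = 41400 MJ = 41,400,000,000 J / 1055 = 39,241,706 BTU
Gas: input = 39,241,706 / 0.93 = 42,195,383 BTU = 422 therm → 422 × €2.56 = €1,080.20
Heat pump: 39,241,706 BTU / 3412 = 11,500 kWh heat; / 2.38 = 4,832 kWh in → × €0.276 = €1,333.74
Difference = |€1,080.20 − €1,333.74| = €253.54 ≈ €254

€254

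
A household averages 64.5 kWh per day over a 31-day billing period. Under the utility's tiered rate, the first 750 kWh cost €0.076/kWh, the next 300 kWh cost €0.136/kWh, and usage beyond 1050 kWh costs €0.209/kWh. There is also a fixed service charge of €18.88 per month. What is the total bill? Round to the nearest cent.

Usage = 64.5 kWh/day × 31 days = 1999.5 kWh
First 750 kWh × €0.076 = €57.00
Next 300 kWh × €0.136 = €40.80
Remaining 949.5 kWh × €0.209 = €198.45
Energy charge = €296.25; + service €18.88 = €315.13

€315.13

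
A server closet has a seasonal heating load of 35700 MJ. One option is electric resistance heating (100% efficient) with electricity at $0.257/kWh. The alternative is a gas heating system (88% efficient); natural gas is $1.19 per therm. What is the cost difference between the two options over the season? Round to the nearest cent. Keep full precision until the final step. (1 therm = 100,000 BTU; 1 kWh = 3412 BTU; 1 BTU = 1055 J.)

Heat load = 35700 MJ = 35,700,000,000 J / 1055 = 33,838,863 BTU
Gas: input = 33,838,863 / 0.88 = 38,453,253 BTU = 384.5 therm → 384.5 × $1.19 = $457.59
Electric: 33,838,863 BTU / 3412 = 9,918 kWh → × $0.257 = $2,548.82
Difference = |$457.59 − $2,548.82| = $2,091.23

$2091.23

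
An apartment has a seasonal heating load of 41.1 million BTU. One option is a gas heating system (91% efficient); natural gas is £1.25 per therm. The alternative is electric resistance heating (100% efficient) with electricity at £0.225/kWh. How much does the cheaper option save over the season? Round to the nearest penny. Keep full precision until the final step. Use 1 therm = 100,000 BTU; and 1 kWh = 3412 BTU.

£2145.73

Heat load = 41.1 × 10⁶ BTU = 41,100,000 BTU
Gas: input = 41,100,000 / 0.91 = 45,164,835 BTU = 451.6 therm → 451.6 × £1.25 = £564.56
Electric: 41,100,000 BTU / 3412 = 12,050 kWh → × £0.225 = £2,710.29
Difference = |£564.56 − £2,710.29| = £2,145.73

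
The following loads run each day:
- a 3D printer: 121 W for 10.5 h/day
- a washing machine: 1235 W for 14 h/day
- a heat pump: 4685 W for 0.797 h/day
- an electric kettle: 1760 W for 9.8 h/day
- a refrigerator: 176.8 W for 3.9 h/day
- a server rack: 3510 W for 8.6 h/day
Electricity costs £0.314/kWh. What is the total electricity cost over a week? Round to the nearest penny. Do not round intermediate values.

£154.78

3D printer: 121 W × 10.5 h × 7 d = 8,894 Wh = 8.893 kWh
washing machine: 1235 W × 14 h × 7 d = 121,030 Wh = 121 kWh
heat pump: 4685 W × 0.797 h × 7 d = 26,138 Wh = 26.14 kWh
electric kettle: 1760 W × 9.8 h × 7 d = 120,736 Wh = 120.7 kWh
refrigerator: 176.8 W × 3.9 h × 7 d = 4,827 Wh = 4.827 kWh
server rack: 3510 W × 8.6 h × 7 d = 211,302 Wh = 211.3 kWh
Total energy = 8.893 + 121 + 26.14 + 120.7 + 4.827 + 211.3 = 492.9 kWh
Cost = 492.9 kWh × £0.314 = £154.78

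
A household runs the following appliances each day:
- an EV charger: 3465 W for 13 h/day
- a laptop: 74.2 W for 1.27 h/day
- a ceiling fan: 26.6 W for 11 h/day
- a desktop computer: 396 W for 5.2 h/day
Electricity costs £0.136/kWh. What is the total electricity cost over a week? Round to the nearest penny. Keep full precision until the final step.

£45.21

EV charger: 3465 W × 13 h × 7 d = 315,315 Wh = 315.3 kWh
laptop: 74.2 W × 1.27 h × 7 d = 660 Wh = 0.6596 kWh
ceiling fan: 26.6 W × 11 h × 7 d = 2,048 Wh = 2.048 kWh
desktop computer: 396 W × 5.2 h × 7 d = 14,414 Wh = 14.41 kWh
Total energy = 315.3 + 0.6596 + 2.048 + 14.41 = 332.4 kWh
Cost = 332.4 kWh × £0.136 = £45.21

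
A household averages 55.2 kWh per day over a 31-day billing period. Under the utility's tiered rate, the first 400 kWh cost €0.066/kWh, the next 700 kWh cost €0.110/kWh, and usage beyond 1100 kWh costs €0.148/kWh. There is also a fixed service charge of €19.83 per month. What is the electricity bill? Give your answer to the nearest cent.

€213.69

Usage = 55.2 kWh/day × 31 days = 1711.2 kWh
First 400 kWh × €0.066 = €26.40
Next 700 kWh × €0.110 = €77.00
Remaining 611.2 kWh × €0.148 = €90.46
Energy charge = €193.86; + service €19.83 = €213.69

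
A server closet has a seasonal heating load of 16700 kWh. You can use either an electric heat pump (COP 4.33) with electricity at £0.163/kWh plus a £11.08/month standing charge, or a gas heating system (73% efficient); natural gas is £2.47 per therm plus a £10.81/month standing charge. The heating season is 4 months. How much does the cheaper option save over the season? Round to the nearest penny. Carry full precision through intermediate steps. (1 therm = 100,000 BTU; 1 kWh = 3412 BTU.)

Heat load = 16700 kWh × 3412 = 56,980,400 BTU
Gas: input = 56,980,400 / 0.73 = 78,055,342 BTU = 780.6 therm → 780.6 × £2.47 = £1,927.97; + 4 × £10.81 standing = £1,971.21
Heat pump: 56,980,400 BTU / 3412 = 16,700 kWh heat; / 4.33 = 3,857 kWh in → × £0.163 = £628.66; + 4 × £11.08 standing = £672.98
Difference = |£1,971.21 − £672.98| = £1,298.23

£1298.23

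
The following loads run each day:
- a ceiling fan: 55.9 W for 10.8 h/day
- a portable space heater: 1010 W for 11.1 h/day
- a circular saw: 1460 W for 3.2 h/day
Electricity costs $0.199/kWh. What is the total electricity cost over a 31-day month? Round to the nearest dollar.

ceiling fan: 55.9 W × 10.8 h × 31 d = 18,715 Wh = 18.72 kWh
portable space heater: 1010 W × 11.1 h × 31 d = 347,541 Wh = 347.5 kWh
circular saw: 1460 W × 3.2 h × 31 d = 144,832 Wh = 144.8 kWh
Total energy = 18.72 + 347.5 + 144.8 = 511.1 kWh
Cost = 511.1 kWh × $0.199 = $101.71 ≈ $102

$102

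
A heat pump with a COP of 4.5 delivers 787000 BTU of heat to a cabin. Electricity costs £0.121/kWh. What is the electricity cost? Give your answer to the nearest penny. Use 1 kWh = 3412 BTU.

Heat delivered = 787,000 BTU / 3412 = 230.7 kWh
Electrical input = 230.7 kWh / 4.5 = 51.26 kWh
Cost = 51.26 × £0.121/kWh = £6.20

£6.20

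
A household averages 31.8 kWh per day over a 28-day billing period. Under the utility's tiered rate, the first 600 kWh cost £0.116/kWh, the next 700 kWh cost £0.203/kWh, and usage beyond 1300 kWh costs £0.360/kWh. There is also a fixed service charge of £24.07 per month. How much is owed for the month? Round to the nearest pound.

£153

Usage = 31.8 kWh/day × 28 days = 890.4 kWh
First 600 kWh × £0.116 = £69.60
Next 290.4 kWh × £0.203 = £58.95
Remaining tier: 0 kWh (not reached)
Energy charge = £128.55; + service £24.07 = £152.62 ≈ £153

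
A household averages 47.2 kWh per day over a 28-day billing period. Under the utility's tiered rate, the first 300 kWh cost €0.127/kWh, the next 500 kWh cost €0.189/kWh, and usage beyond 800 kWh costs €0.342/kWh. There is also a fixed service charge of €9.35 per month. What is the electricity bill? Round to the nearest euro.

€320

Usage = 47.2 kWh/day × 28 days = 1321.6 kWh
First 300 kWh × €0.127 = €38.10
Next 500 kWh × €0.189 = €94.50
Remaining 521.6 kWh × €0.342 = €178.39
Energy charge = €310.99; + service €9.35 = €320.34 ≈ €320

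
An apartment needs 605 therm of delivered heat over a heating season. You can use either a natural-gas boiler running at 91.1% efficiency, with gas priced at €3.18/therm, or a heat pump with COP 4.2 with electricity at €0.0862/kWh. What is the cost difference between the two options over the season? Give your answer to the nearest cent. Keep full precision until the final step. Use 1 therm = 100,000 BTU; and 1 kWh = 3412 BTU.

€1747.94

Heat load = 605 therm × 100,000 = 60,500,000 BTU
Gas: input = 60,500,000 / 0.911 = 66,410,538 BTU = 664.1 therm → 664.1 × €3.18 = €2,111.86
Heat pump: 60,500,000 BTU / 3412 = 17,730 kWh heat; / 4.2 = 4,222 kWh in → × €0.0862 = €363.92
Difference = |€2,111.86 − €363.92| = €1,747.94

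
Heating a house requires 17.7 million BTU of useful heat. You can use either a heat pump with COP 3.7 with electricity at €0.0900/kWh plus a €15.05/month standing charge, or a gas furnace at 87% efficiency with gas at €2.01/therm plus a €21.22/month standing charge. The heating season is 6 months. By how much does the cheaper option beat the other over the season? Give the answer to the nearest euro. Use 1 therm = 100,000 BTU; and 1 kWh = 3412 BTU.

Heat load = 17.7 × 10⁶ BTU = 17,700,000 BTU
Gas: input = 17,700,000 / 0.87 = 20,344,828 BTU = 203.4 therm → 203.4 × €2.01 = €408.93; + 6 × €21.22 standing = €536.25
Heat pump: 17,700,000 BTU / 3412 = 5,188 kWh heat; / 3.7 = 1,402 kWh in → × €0.0900 = €126.18; + 6 × €15.05 standing = €216.48
Difference = |€536.25 − €216.48| = €319.77 ≈ €320

€320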